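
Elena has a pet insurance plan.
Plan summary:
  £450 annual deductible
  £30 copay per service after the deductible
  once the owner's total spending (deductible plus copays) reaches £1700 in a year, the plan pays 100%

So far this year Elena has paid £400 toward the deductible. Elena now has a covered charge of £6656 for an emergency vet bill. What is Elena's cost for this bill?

£80

Remaining deductible: £450 − £400 = £50.
That leaves £6656 − £50 = £6606 for the copay.
Copay on this service: £30.
Owner responsibility before any cap: £50 + £30 = £80.
Year-to-date out-of-pocket becomes £400 + £80 = £480, still under the £1700 maximum, so no cap applies.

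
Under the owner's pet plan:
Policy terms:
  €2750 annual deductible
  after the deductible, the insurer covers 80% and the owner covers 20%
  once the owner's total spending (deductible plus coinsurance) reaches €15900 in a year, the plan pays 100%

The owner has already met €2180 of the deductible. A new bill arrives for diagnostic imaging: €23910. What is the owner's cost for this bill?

€5238

Remaining deductible: €2750 − €2180 = €570.
That leaves €23910 − €570 = €23340 for coinsurance.
20% of €23340 = €4668 falls to the owner.
That puts the owner's cost at €570 + €4668 = €5238 before any cap.
Cumulative spending €2180 + €5238 = €7418 stays under the €15900 maximum.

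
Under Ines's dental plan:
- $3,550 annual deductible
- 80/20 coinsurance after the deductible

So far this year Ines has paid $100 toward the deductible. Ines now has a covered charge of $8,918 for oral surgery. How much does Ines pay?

Remaining deductible: $3,550 − $100 = $3,450.
That leaves $8,918 − $3,450 = $5,468 for coinsurance.
Patient's 20% share of $5,468 is $1,093.60.
So the patient owes $3,450 + $1,093.60 = $4,543.60.

$4,543.60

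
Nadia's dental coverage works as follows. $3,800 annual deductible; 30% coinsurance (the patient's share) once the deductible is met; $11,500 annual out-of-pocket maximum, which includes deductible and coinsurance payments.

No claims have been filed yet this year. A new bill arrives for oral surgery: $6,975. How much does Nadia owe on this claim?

$4,752.50

Deductible not yet touched, so the first $3,800 of the bill goes to the deductible.
That leaves $6,975 − $3,800 = $3,175 for coinsurance.
Patient's 30% share of $3,175 is $952.50.
Patient responsibility before any cap: $3,800 + $952.50 = $4,752.50.
Year-to-date out-of-pocket becomes $0 + $4,752.50 = $4,752.50, still under the $11,500 maximum, so no cap applies.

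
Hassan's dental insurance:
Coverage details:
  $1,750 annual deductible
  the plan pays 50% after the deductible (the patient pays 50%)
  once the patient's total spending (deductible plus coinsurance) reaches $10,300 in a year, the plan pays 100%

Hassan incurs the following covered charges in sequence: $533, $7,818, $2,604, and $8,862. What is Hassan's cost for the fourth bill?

$3,947.50

Bill 1, $533: fully absorbed by the deductible. Patient pays $533; OOP now $533.
Bill 2, $7,818: $1,217 to deductible, leaving $6,601; 50% of $6,601 = $3,300.50. Patient owes $4,517.50 (running OOP $5,050.50).
Bill 3, $2,604: deductible met; 50% of $2,604 = $1,302. Patient pays $1,302; OOP now $6,352.50.
Bill 4, $8,862: deductible met; 50% of $8,862 = $4,431. Adding that to $6,352.50 gives $10,783.50, past the $10,300 cap; patient pays only $10,300 − $6,352.50 = $3,947.50.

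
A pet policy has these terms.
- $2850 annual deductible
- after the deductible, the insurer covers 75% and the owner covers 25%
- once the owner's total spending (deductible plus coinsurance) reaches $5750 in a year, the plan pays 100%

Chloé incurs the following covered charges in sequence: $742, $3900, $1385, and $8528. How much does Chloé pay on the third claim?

Bill 1, $742: entire amount goes to the deductible. Owner owes $742 (running OOP $742).
Bill 2, $3900: $2108 finishes the deductible; $1792 goes to coinsurance; 25% of $1792 = $448. Owner pays $2556; OOP now $3298.
Bill 3, $1385: deductible met; 25% of $1385 = $346.25. Owner owes $346.25 (running OOP $3644.25).

$346.25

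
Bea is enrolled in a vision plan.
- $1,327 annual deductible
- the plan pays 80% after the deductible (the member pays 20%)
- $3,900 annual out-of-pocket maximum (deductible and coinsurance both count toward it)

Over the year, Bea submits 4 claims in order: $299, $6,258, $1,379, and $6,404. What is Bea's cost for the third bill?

$275.80

Claim 1 ($299): all of it applies to the deductible. Member owes $299 (running OOP $299).
Claim 2 ($6,258): deductible takes $1,028, $5,230 remains; 20% of $5,230 = $1,046. Member pays $2,074; OOP now $2,373.
Claim 3 ($1,379): deductible met; 20% of $1,379 = $275.80. Cost to member: $275.80. OOP to date $2,648.80.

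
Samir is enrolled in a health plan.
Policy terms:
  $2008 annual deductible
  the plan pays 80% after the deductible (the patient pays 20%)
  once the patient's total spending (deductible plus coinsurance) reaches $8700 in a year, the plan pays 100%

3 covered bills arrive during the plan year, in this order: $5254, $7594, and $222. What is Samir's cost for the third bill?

$44.40

Claim 1 ($5254): deductible takes $2008, $3246 remains; patient's 20% is $649.20. Patient owes $2657.20 (running OOP $2657.20).
Claim 2 ($7594): deductible met; 20% of $7594 = $1518.80. Cost to patient: $1518.80. OOP to date $4176.
Claim 3 ($222): deductible already satisfied, so patient's share is 20% × $222 = $44.40. Patient owes $44.40 (running OOP $4220.40).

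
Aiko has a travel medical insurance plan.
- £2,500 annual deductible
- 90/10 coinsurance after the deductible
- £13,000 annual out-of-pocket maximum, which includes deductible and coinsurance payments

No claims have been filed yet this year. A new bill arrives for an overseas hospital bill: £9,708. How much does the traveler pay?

£3,220.80

Nothing has been paid toward the £2,500 deductible, so the first £2,500 of this charge is applied there.
The remaining £7,208 (= £9,708 − £2,500) moves to coinsurance.
10% of £7,208 = £720.80 falls to the traveler.
Traveler responsibility before any cap: £2,500 + £720.80 = £3,220.80.
Year-to-date out-of-pocket becomes £0 + £3,220.80 = £3,220.80, still under the £13,000 maximum, so no cap applies.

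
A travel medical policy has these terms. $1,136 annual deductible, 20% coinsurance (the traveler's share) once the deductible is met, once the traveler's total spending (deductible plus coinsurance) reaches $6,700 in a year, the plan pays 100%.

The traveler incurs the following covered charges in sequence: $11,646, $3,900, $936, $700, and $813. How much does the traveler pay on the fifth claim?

#1 ($11,646): $1,136 to deductible, leaving $10,510; coinsurance $10,510 × 20% = $2,102. Cost to traveler: $3,238. OOP to date $3,238.
#2 ($3,900): deductible already satisfied, so traveler's share is 20% × $3,900 = $780. Traveler owes $780 (running OOP $4,018).
#3 ($936): 20% coinsurance on $936 = $187.20. Traveler pays $187.20; OOP now $4,205.20.
#4 ($700): deductible already satisfied, so traveler's share is 20% × $700 = $140. Traveler owes $140 (running OOP $4,345.20).
#5 ($813): deductible met; 20% of $813 = $162.60. Traveler owes $162.60 (running OOP $4,507.80).

$162.60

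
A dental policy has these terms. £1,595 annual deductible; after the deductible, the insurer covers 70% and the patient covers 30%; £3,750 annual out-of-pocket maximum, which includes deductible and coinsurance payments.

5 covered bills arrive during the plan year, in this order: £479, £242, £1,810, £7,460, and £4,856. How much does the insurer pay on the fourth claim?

£5,585.80

Claim 1 (£479): entire amount goes to the deductible. Patient owes £479 (running OOP £479). Insurer: £479 − £479 = £0.
Claim 2 (£242): entire amount goes to the deductible. Patient pays £242; OOP now £721. Insurer: £242 − £242 = £0.
Claim 3 (£1,810): £874 finishes the deductible; £936 goes to coinsurance; patient's 30% is £280.80. Patient pays £1,154.80; OOP now £1,875.80. Plan pays £1,810 − £1,154.80 = £655.20.
Claim 4 (£7,460): deductible already satisfied, so patient's share is 30% × £7,460 = £2,238. That would push OOP to £4,113.80, over the £3,750 cap, so patient pays £3,750 − £1,875.80 = £1,874.20. Plan pays £7,460 − £1,874.20 = £5,585.80.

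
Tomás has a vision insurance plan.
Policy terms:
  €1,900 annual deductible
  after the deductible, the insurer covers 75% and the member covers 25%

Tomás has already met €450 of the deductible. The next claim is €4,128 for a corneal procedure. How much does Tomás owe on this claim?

€2,119.50

Deductible still to meet: €1,900 − €450 = €1,450.
The remaining €2,678 (= €4,128 − €1,450) moves to coinsurance.
Member's 25% share of €2,678 is €669.50.
So the member owes €1,450 + €669.50 = €2,119.50.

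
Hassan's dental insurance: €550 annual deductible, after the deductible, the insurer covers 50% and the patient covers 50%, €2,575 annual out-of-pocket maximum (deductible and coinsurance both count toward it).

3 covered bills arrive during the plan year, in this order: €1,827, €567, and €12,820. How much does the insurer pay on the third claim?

€11,717

Bill 1, €1,827: €550 finishes the deductible; €1,277 goes to coinsurance; coinsurance €1,277 × 50% = €638.50. Patient owes €1,188.50 (running OOP €1,188.50). Plan pays €1,827 − €1,188.50 = €638.50.
Bill 2, €567: deductible met; 50% of €567 = €283.50. Patient owes €283.50 (running OOP €1,472). Insurer: €567 − €283.50 = €283.50.
Bill 3, €12,820: 50% coinsurance on €12,820 = €6,410. Adding that to €1,472 gives €7,882, past the €2,575 cap; patient pays only €2,575 − €1,472 = €1,103. Plan pays €12,820 − €1,103 = €11,717.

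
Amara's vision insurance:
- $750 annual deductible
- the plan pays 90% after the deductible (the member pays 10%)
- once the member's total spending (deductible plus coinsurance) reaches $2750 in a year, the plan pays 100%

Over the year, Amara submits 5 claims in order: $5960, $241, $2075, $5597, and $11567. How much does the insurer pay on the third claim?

Claim 1 ($5960): deductible takes $750, $5210 remains; member's 10% is $521. Member pays $1271; OOP now $1271. Insurer: $5960 − $1271 = $4689.
Claim 2 ($241): deductible already satisfied, so member's share is 10% × $241 = $24.10. Member owes $24.10 (running OOP $1295.10). Plan pays $241 − $24.10 = $216.90.
Claim 3 ($2075): deductible met; 10% of $2075 = $207.50. Member pays $207.50; OOP now $1502.60. Plan pays $2075 − $207.50 = $1867.50.

$1867.50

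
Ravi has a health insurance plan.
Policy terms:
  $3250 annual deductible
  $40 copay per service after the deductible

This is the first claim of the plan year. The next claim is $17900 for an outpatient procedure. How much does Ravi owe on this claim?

$3290

Deductible not yet touched, so the first $3250 of the bill goes to the deductible.
The remaining $14650 (= $17900 − $3250) moves to the copay.
Copay on this service: $40.
Patient responsibility: $3250 + $40 = $3290.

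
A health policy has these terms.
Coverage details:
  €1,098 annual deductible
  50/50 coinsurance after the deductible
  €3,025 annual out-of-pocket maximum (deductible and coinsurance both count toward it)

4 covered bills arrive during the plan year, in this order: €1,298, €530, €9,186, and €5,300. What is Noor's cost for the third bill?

€1,562

Claim 1 — €1,298: €1,098 to deductible, leaving €200; coinsurance €200 × 50% = €100. Cost to patient: €1,198. OOP to date €1,198.
Claim 2 — €530: deductible met; 50% of €530 = €265. Patient owes €265 (running OOP €1,463).
Claim 3 — €9,186: 50% coinsurance on €9,186 = €4,593. Adding that to €1,463 gives €6,056, past the €3,025 cap; patient pays only €3,025 − €1,463 = €1,562.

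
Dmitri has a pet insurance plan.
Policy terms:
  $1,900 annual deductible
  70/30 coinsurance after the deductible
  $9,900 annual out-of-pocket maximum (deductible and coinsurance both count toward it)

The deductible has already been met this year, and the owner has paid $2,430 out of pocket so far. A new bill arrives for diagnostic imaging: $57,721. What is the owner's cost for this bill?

$7,470

The deductible is already satisfied, so the full bill goes to coinsurance.
30% of $57,721 = $17,316.30 falls to the owner.
That would bring total out-of-pocket to $19,746.30, past the $9,900 cap. The owner is capped at $9,900 − $2,430 = $7,470 on this claim.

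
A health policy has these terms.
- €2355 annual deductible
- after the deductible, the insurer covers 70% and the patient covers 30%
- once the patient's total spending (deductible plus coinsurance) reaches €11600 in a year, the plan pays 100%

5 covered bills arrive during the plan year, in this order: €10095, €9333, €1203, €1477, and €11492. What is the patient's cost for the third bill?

€360.90

Claim 1 (€10095): deductible takes €2355, €7740 remains; patient's 30% is €2322. Cost to patient: €4677. OOP to date €4677.
Claim 2 (€9333): deductible already satisfied, so patient's share is 30% × €9333 = €2799.90. Patient owes €2799.90 (running OOP €7476.90).
Claim 3 (€1203): 30% coinsurance on €1203 = €360.90. Cost to patient: €360.90. OOP to date €7837.80.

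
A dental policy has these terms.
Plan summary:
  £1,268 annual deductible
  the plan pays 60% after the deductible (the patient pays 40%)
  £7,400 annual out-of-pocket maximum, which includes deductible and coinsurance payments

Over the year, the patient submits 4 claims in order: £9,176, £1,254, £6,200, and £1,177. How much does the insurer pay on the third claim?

Claim 1 (£9,176): £1,268 to deductible, leaving £7,908; patient's 40% is £3,163.20. Cost to patient: £4,431.20. OOP to date £4,431.20. Plan pays £9,176 − £4,431.20 = £4,744.80.
Claim 2 (£1,254): deductible already satisfied, so patient's share is 40% × £1,254 = £501.60. Cost to patient: £501.60. OOP to date £4,932.80. Plan pays £1,254 − £501.60 = £752.40.
Claim 3 (£6,200): 40% coinsurance on £6,200 = £2,480. That would push OOP to £7,412.80, over the £7,400 cap, so patient pays £7,400 − £4,932.80 = £2,467.20. Insurer: £6,200 − £2,467.20 = £3,732.80.

£3,732.80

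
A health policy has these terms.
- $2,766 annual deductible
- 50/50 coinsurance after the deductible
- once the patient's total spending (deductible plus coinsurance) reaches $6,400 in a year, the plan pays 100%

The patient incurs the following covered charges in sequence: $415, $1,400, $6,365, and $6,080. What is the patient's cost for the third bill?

Bill 1, $415: all of it applies to the deductible. Patient pays $415; OOP now $415.
Bill 2, $1,400: entire amount goes to the deductible. Patient owes $1,400 (running OOP $1,815).
Bill 3, $6,365: $951 to deductible, leaving $5,414; coinsurance $5,414 × 50% = $2,707. Patient pays $3,658; OOP now $5,473.

$3,658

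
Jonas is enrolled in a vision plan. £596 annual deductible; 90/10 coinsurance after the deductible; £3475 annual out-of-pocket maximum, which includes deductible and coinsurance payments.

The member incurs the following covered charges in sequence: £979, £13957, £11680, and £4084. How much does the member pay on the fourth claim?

£277

#1 (£979): deductible takes £596, £383 remains; 10% of £383 = £38.30. Member owes £634.30 (running OOP £634.30).
#2 (£13957): deductible met; 10% of £13957 = £1395.70. Member pays £1395.70; OOP now £2030.
#3 (£11680): deductible met; 10% of £11680 = £1168. Member pays £1168; OOP now £3198.
#4 (£4084): 10% coinsurance on £4084 = £408.40. That would push OOP to £3606.40, over the £3475 cap, so member pays £3475 − £3198 = £277.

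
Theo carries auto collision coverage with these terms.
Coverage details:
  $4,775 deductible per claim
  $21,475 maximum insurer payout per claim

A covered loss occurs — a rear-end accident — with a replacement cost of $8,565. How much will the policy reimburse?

Subtract the deductible: $8,565 − $4,775 = $3,790.
$3,790 ≤ $21,475, so the limit doesn't bind; insurer pays $3,790.

$3,790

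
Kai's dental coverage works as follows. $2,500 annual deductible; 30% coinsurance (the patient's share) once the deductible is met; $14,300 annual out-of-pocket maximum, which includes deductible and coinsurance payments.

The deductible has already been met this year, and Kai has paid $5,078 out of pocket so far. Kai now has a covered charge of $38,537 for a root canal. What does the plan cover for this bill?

The deductible is already satisfied, so the full bill goes to coinsurance.
Coinsurance: $38,537 × 30% = $11,561.10.
That would bring total out-of-pocket to $16,639.10, past the $14,300 cap. The patient is capped at $14,300 − $5,078 = $9,222 on this claim.
The insurer covers the remainder: $38,537 − $9,222 = $29,315.

$29,315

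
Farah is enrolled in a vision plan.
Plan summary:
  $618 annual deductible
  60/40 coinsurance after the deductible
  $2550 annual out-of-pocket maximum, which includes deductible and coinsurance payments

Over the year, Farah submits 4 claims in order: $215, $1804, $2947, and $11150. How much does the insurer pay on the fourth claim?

$10957.20

Bill 1, $215: fully absorbed by the deductible. Member pays $215; OOP now $215. Plan pays $215 − $215 = $0.
Bill 2, $1804: $403 to deductible, leaving $1401; coinsurance $1401 × 40% = $560.40. Member pays $963.40; OOP now $1178.40. Plan pays $1804 − $963.40 = $840.60.
Bill 3, $2947: deductible already satisfied, so member's share is 40% × $2947 = $1178.80. Member owes $1178.80 (running OOP $2357.20). Plan pays $2947 − $1178.80 = $1768.20.
Bill 4, $11150: deductible already satisfied, so member's share is 40% × $11150 = $4460. Adding that to $2357.20 gives $6817.20, past the $2550 cap; member pays only $2550 − $2357.20 = $192.80. Insurer: $11150 − $192.80 = $10957.20.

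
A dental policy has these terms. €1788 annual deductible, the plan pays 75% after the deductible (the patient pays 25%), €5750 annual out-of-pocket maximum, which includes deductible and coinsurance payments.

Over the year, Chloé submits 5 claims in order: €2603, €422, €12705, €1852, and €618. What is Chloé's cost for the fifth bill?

€13.50

#1 (€2603): deductible takes €1788, €815 remains; 25% of €815 = €203.75. Patient pays €1991.75; OOP now €1991.75.
#2 (€422): deductible met; 25% of €422 = €105.50. Cost to patient: €105.50. OOP to date €2097.25.
#3 (€12705): deductible met; 25% of €12705 = €3176.25. Cost to patient: €3176.25. OOP to date €5273.50.
#4 (€1852): deductible already satisfied, so patient's share is 25% × €1852 = €463. Cost to patient: €463. OOP to date €5736.50.
#5 (€618): 25% coinsurance on €618 = €154.50. Adding that to €5736.50 gives €5891, past the €5750 cap; patient pays only €5750 − €5736.50 = €13.50.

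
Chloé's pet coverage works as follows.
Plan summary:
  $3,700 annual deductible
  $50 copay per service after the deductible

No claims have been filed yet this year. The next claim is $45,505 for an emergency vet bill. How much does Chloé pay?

Deductible not yet touched, so the first $3,700 of the bill goes to the deductible.
That leaves $45,505 − $3,700 = $41,805 for the copay.
Copay on this service: $50.
That puts the owner's cost at $3,700 + $50 = $3,750.

$3,750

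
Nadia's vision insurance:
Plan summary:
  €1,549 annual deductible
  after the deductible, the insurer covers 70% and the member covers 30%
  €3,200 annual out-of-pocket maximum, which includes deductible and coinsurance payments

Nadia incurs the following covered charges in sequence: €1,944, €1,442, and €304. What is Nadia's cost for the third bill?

Claim 1 (€1,944): €1,549 finishes the deductible; €395 goes to coinsurance; coinsurance €395 × 30% = €118.50. Cost to member: €1,667.50. OOP to date €1,667.50.
Claim 2 (€1,442): deductible met; 30% of €1,442 = €432.60. Cost to member: €432.60. OOP to date €2,100.10.
Claim 3 (€304): deductible already satisfied, so member's share is 30% × €304 = €91.20. Member pays €91.20; OOP now €2,191.30.

€91.20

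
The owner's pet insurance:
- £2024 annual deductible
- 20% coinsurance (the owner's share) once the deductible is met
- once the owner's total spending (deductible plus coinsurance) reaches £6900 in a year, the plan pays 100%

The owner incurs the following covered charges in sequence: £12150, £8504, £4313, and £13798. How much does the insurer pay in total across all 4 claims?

Claim 1 — £12150: £2024 finishes the deductible; £10126 goes to coinsurance; coinsurance £10126 × 20% = £2025.20. Owner owes £4049.20 (running OOP £4049.20). Plan pays £12150 − £4049.20 = £8100.80.
Claim 2 — £8504: 20% coinsurance on £8504 = £1700.80. Owner owes £1700.80 (running OOP £5750). Insurer: £8504 − £1700.80 = £6803.20.
Claim 3 — £4313: 20% coinsurance on £4313 = £862.60. Cost to owner: £862.60. OOP to date £6612.60. Plan pays £4313 − £862.60 = £3450.40.
Claim 4 — £13798: deductible met; 20% of £13798 = £2759.60. OOP would hit £9372.20 > £6900, so the cap limits the owner to £6900 − £6612.60 = £287.40. Plan pays £13798 − £287.40 = £13510.60.
Insurer total = bills − owner's total = £38765 − £6900 = £31865.

£31865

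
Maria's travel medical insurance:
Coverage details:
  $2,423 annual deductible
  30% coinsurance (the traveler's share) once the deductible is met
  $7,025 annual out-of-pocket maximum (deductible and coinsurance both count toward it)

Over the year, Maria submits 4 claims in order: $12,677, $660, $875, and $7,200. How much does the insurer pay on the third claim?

#1 ($12,677): $2,423 to deductible, leaving $10,254; traveler's 30% is $3,076.20. Traveler pays $5,499.20; OOP now $5,499.20. Insurer: $12,677 − $5,499.20 = $7,177.80.
#2 ($660): deductible met; 30% of $660 = $198. Traveler pays $198; OOP now $5,697.20. Insurer: $660 − $198 = $462.
#3 ($875): deductible met; 30% of $875 = $262.50. Cost to traveler: $262.50. OOP to date $5,959.70. Plan pays $875 − $262.50 = $612.50.

$612.50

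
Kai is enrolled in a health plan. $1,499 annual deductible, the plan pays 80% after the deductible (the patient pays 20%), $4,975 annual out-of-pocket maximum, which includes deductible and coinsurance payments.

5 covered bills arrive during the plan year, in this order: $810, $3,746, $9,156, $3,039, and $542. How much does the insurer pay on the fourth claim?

#1 ($810): all of it applies to the deductible. Patient owes $810 (running OOP $810). Plan pays $810 − $810 = $0.
#2 ($3,746): $689 to deductible, leaving $3,057; 20% of $3,057 = $611.40. Patient owes $1,300.40 (running OOP $2,110.40). Insurer: $3,746 − $1,300.40 = $2,445.60.
#3 ($9,156): deductible met; 20% of $9,156 = $1,831.20. Patient owes $1,831.20 (running OOP $3,941.60). Plan pays $9,156 − $1,831.20 = $7,324.80.
#4 ($3,039): deductible already satisfied, so patient's share is 20% × $3,039 = $607.80. Patient pays $607.80; OOP now $4,549.40. Plan pays $3,039 − $607.80 = $2,431.20.

$2,431.20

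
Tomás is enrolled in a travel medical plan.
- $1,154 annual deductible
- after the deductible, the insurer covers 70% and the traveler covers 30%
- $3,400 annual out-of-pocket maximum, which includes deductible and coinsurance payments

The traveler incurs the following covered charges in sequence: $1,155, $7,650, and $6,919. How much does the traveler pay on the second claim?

Bill 1, $1,155: $1,154 finishes the deductible; $1 goes to coinsurance; coinsurance $1 × 30% = $0.30. Cost to traveler: $1,154.30. OOP to date $1,154.30.
Bill 2, $7,650: 30% coinsurance on $7,650 = $2,295. Adding that to $1,154.30 gives $3,449.30, past the $3,400 cap; traveler pays only $3,400 − $1,154.30 = $2,245.70.

$2,245.70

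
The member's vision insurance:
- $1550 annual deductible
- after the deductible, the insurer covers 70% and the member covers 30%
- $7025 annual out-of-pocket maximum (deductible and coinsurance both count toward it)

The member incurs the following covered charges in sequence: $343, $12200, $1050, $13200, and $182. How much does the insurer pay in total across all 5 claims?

Bill 1, $343: all of it applies to the deductible. Cost to member: $343. OOP to date $343. Insurer: $343 − $343 = $0.
Bill 2, $12200: $1207 finishes the deductible; $10993 goes to coinsurance; member's 30% is $3297.90. Member owes $4504.90 (running OOP $4847.90). Plan pays $12200 − $4504.90 = $7695.10.
Bill 3, $1050: deductible met; 30% of $1050 = $315. Member pays $315; OOP now $5162.90. Insurer: $1050 − $315 = $735.
Bill 4, $13200: deductible already satisfied, so member's share is 30% × $13200 = $3960. OOP would hit $9122.90 > $7025, so the cap limits the member to $7025 − $5162.90 = $1862.10. Plan pays $13200 − $1862.10 = $11337.90.
Bill 5, $182: deductible met; 30% of $182 = $54.60. Adding that to $7025 gives $7079.60, past the $7025 cap; member pays only $7025 − $7025 = $0. Plan pays $182 − $0 = $182.
Insurer total: $0 + $7695.10 + $735 + $11337.90 + $182 = $19950.

$19950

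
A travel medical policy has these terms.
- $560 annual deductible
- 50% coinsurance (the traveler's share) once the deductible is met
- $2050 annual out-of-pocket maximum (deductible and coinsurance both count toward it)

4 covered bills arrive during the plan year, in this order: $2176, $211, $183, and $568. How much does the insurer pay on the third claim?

$91.50

#1 ($2176): $560 finishes the deductible; $1616 goes to coinsurance; traveler's 50% is $808. Traveler pays $1368; OOP now $1368. Insurer: $2176 − $1368 = $808.
#2 ($211): 50% coinsurance on $211 = $105.50. Traveler pays $105.50; OOP now $1473.50. Plan pays $211 − $105.50 = $105.50.
#3 ($183): 50% coinsurance on $183 = $91.50. Cost to traveler: $91.50. OOP to date $1565. Plan pays $183 − $91.50 = $91.50.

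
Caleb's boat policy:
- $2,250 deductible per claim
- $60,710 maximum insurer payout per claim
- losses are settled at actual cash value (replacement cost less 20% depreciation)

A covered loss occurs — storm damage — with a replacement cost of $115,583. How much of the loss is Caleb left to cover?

$54,873

Depreciate 20%: the covered value is $115,583 × 0.8 = $92,466.40.
Less the $2,250 deductible: $92,466.40 − $2,250 = $90,216.40.
The $60,710 per-incident cap binds; insurer pays $60,710.
The owner bears the rest of the original loss: $115,583 − $60,710 = $54,873.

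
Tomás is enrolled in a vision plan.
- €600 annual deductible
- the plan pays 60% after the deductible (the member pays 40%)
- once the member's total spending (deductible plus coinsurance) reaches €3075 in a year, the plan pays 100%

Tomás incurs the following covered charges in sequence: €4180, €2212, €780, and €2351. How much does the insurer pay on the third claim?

€621.80

#1 (€4180): deductible takes €600, €3580 remains; coinsurance €3580 × 40% = €1432. Member owes €2032 (running OOP €2032). Plan pays €4180 − €2032 = €2148.
#2 (€2212): deductible already satisfied, so member's share is 40% × €2212 = €884.80. Member owes €884.80 (running OOP €2916.80). Insurer: €2212 − €884.80 = €1327.20.
#3 (€780): 40% coinsurance on €780 = €312. OOP would hit €3228.80 > €3075, so the cap limits the member to €3075 − €2916.80 = €158.20. Plan pays €780 − €158.20 = €621.80.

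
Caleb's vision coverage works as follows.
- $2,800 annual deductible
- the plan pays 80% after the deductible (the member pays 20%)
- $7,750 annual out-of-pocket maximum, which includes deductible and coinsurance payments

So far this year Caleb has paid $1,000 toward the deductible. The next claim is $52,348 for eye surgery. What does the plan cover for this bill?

Remaining deductible: $2,800 − $1,000 = $1,800.
That leaves $52,348 − $1,800 = $50,548 for coinsurance.
Member's 20% share of $50,548 is $10,109.60.
That puts the member's cost at $1,800 + $10,109.60 = $11,909.60 before any cap.
Adding $11,909.60 to the $1,000 already spent would give $12,909.60, which exceeds the $7,750 cap; the member pays just $7,750 − $1,000 = $6,750.
The insurer covers the remainder: $52,348 − $6,750 = $45,598.

$45,598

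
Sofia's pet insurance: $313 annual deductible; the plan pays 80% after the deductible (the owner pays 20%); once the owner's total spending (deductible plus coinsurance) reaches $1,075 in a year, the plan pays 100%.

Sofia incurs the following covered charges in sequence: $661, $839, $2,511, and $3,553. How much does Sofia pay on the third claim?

Claim 1 ($661): $313 to deductible, leaving $348; 20% of $348 = $69.60. Owner owes $382.60 (running OOP $382.60).
Claim 2 ($839): 20% coinsurance on $839 = $167.80. Owner pays $167.80; OOP now $550.40.
Claim 3 ($2,511): deductible already satisfied, so owner's share is 20% × $2,511 = $502.20. Owner owes $502.20 (running OOP $1,052.60).

$502.20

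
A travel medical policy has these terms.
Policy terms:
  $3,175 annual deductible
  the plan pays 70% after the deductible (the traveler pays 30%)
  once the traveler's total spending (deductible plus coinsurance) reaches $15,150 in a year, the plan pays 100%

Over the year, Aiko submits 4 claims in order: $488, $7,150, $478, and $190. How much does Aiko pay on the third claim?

$143.40

Claim 1 ($488): fully absorbed by the deductible. Traveler owes $488 (running OOP $488).
Claim 2 ($7,150): deductible takes $2,687, $4,463 remains; 30% of $4,463 = $1,338.90. Traveler owes $4,025.90 (running OOP $4,513.90).
Claim 3 ($478): deductible already satisfied, so traveler's share is 30% × $478 = $143.40. Traveler owes $143.40 (running OOP $4,657.30).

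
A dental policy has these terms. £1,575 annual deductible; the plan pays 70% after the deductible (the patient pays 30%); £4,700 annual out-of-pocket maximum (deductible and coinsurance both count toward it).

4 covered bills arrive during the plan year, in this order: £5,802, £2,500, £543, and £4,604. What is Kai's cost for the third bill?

£162.90

#1 (£5,802): £1,575 to deductible, leaving £4,227; patient's 30% is £1,268.10. Patient owes £2,843.10 (running OOP £2,843.10).
#2 (£2,500): deductible met; 30% of £2,500 = £750. Patient owes £750 (running OOP £3,593.10).
#3 (£543): deductible already satisfied, so patient's share is 30% × £543 = £162.90. Patient pays £162.90; OOP now £3,756.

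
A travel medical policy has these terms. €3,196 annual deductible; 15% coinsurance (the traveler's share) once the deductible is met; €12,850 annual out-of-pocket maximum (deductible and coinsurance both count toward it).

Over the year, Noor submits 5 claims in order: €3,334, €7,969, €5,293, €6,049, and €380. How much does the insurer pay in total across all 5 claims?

Claim 1 — €3,334: €3,196 finishes the deductible; €138 goes to coinsurance; 15% of €138 = €20.70. Traveler pays €3,216.70; OOP now €3,216.70. Insurer: €3,334 − €3,216.70 = €117.30.
Claim 2 — €7,969: deductible already satisfied, so traveler's share is 15% × €7,969 = €1,195.35. Cost to traveler: €1,195.35. OOP to date €4,412.05. Insurer: €7,969 − €1,195.35 = €6,773.65.
Claim 3 — €5,293: deductible met; 15% of €5,293 = €793.95. Traveler pays €793.95; OOP now €5,206. Plan pays €5,293 − €793.95 = €4,499.05.
Claim 4 — €6,049: 15% coinsurance on €6,049 = €907.35. Cost to traveler: €907.35. OOP to date €6,113.35. Plan pays €6,049 − €907.35 = €5,141.65.
Claim 5 — €380: deductible already satisfied, so traveler's share is 15% × €380 = €57. Traveler pays €57; OOP now €6,170.35. Insurer: €380 − €57 = €323.
Insurer total: €117.30 + €6,773.65 + €4,499.05 + €5,141.65 + €323 = €16,854.65.

€16,854.65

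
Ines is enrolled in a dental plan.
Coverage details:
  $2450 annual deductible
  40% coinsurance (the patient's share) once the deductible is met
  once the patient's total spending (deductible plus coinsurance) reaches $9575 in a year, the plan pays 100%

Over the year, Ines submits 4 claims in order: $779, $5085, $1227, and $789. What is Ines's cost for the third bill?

Claim 1 ($779): all of it applies to the deductible. Patient owes $779 (running OOP $779).
Claim 2 ($5085): $1671 to deductible, leaving $3414; patient's 40% is $1365.60. Patient owes $3036.60 (running OOP $3815.60).
Claim 3 ($1227): deductible met; 40% of $1227 = $490.80. Patient owes $490.80 (running OOP $4306.40).

$490.80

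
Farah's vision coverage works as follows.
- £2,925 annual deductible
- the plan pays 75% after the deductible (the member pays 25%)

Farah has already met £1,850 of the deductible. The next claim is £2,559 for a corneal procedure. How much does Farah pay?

Remaining deductible: £2,925 − £1,850 = £1,075.
That leaves £2,559 − £1,075 = £1,484 for coinsurance.
Coinsurance: £1,484 × 25% = £371.
That puts the member's cost at £1,075 + £371 = £1,446.

£1,446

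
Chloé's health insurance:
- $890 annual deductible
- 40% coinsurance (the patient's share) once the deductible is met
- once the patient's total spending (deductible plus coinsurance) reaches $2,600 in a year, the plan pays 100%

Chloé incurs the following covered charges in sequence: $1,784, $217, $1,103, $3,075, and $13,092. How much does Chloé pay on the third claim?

$441.20

Bill 1, $1,784: deductible takes $890, $894 remains; 40% of $894 = $357.60. Cost to patient: $1,247.60. OOP to date $1,247.60.
Bill 2, $217: deductible already satisfied, so patient's share is 40% × $217 = $86.80. Patient owes $86.80 (running OOP $1,334.40).
Bill 3, $1,103: 40% coinsurance on $1,103 = $441.20. Cost to patient: $441.20. OOP to date $1,775.60.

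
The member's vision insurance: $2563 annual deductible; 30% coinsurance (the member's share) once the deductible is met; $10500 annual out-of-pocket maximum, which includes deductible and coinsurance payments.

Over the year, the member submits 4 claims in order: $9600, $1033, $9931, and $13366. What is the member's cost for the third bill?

Bill 1, $9600: $2563 to deductible, leaving $7037; 30% of $7037 = $2111.10. Member owes $4674.10 (running OOP $4674.10).
Bill 2, $1033: deductible met; 30% of $1033 = $309.90. Member pays $309.90; OOP now $4984.
Bill 3, $9931: deductible already satisfied, so member's share is 30% × $9931 = $2979.30. Cost to member: $2979.30. OOP to date $7963.30.

$2979.30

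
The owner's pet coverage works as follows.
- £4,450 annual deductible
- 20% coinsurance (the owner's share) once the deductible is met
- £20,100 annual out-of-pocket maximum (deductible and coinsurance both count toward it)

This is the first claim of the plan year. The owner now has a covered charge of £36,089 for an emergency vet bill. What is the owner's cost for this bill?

Deductible not yet touched, so the first £4,450 of the bill goes to the deductible.
The remaining £31,639 (= £36,089 − £4,450) moves to coinsurance.
Owner's 20% share of £31,639 is £6,327.80.
That puts the owner's cost at £4,450 + £6,327.80 = £10,777.80 before any cap.
Cumulative spending £0 + £10,777.80 = £10,777.80 stays under the £20,100 maximum.

£10,777.80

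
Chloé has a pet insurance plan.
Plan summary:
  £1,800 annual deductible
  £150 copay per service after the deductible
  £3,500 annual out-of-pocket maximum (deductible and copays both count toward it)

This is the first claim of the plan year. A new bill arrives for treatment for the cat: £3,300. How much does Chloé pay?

Nothing has been paid toward the £1,800 deductible, so the first £1,800 of this charge is applied there.
The remaining £1,500 (= £3,300 − £1,800) moves to the copay.
Copay on this service: £150.
That puts the owner's cost at £1,800 + £150 = £1,950 before any cap.
Total out-of-pocket so far would be £0 + £1,950 = £1,950, below the £3,500 cap — no reduction.

£1,950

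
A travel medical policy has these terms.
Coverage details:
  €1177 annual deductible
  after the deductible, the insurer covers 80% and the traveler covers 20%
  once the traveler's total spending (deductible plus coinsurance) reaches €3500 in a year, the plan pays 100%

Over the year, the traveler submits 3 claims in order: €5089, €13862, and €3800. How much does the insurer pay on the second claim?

€12321.40

Claim 1 (€5089): €1177 to deductible, leaving €3912; coinsurance €3912 × 20% = €782.40. Cost to traveler: €1959.40. OOP to date €1959.40. Insurer: €5089 − €1959.40 = €3129.60.
Claim 2 (€13862): deductible met; 20% of €13862 = €2772.40. OOP would hit €4731.80 > €3500, so the cap limits the traveler to €3500 − €1959.40 = €1540.60. Plan pays €13862 − €1540.60 = €12321.40.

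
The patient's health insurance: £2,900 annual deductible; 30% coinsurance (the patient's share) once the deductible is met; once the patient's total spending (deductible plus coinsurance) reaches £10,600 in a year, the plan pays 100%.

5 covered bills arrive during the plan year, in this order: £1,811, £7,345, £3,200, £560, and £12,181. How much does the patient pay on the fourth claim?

Claim 1 — £1,811: fully absorbed by the deductible. Patient pays £1,811; OOP now £1,811.
Claim 2 — £7,345: deductible takes £1,089, £6,256 remains; coinsurance £6,256 × 30% = £1,876.80. Cost to patient: £2,965.80. OOP to date £4,776.80.
Claim 3 — £3,200: deductible met; 30% of £3,200 = £960. Patient owes £960 (running OOP £5,736.80).
Claim 4 — £560: 30% coinsurance on £560 = £168. Cost to patient: £168. OOP to date £5,904.80.

£168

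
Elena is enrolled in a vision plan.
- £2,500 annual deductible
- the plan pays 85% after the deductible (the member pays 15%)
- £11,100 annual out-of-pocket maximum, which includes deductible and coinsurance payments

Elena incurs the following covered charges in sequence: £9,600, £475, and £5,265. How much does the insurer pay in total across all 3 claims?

£10,914

Claim 1 (£9,600): £2,500 to deductible, leaving £7,100; coinsurance £7,100 × 15% = £1,065. Member owes £3,565 (running OOP £3,565). Plan pays £9,600 − £3,565 = £6,035.
Claim 2 (£475): deductible already satisfied, so member's share is 15% × £475 = £71.25. Member pays £71.25; OOP now £3,636.25. Plan pays £475 − £71.25 = £403.75.
Claim 3 (£5,265): deductible met; 15% of £5,265 = £789.75. Member owes £789.75 (running OOP £4,426). Plan pays £5,265 − £789.75 = £4,475.25.
Insurer total = bills − member's total = £15,340 − £4,426 = £10,914.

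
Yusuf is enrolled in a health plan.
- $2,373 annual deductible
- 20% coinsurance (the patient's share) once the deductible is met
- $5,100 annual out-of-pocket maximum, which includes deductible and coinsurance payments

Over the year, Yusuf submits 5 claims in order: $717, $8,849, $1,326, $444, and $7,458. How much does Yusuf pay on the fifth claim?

$934.40

#1 ($717): all of it applies to the deductible. Cost to patient: $717. OOP to date $717.
#2 ($8,849): $1,656 finishes the deductible; $7,193 goes to coinsurance; 20% of $7,193 = $1,438.60. Patient owes $3,094.60 (running OOP $3,811.60).
#3 ($1,326): 20% coinsurance on $1,326 = $265.20. Patient owes $265.20 (running OOP $4,076.80).
#4 ($444): deductible met; 20% of $444 = $88.80. Patient owes $88.80 (running OOP $4,165.60).
#5 ($7,458): deductible already satisfied, so patient's share is 20% × $7,458 = $1,491.60. That would push OOP to $5,657.20, over the $5,100 cap, so patient pays $5,100 − $4,165.60 = $934.40.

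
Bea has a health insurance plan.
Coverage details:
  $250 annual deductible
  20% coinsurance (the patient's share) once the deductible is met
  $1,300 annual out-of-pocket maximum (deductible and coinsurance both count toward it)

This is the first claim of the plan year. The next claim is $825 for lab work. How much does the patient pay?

$365

Nothing has been paid toward the $250 deductible, so the first $250 of this charge is applied there.
That leaves $825 − $250 = $575 for coinsurance.
Patient's 20% share of $575 is $115.
So the patient owes $250 + $115 = $365 before any cap.
Cumulative spending $0 + $365 = $365 stays under the $1,300 maximum.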